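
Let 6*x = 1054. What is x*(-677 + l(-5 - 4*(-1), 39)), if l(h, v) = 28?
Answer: -342023/3 ≈ -1.1401e+5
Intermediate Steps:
x = 527/3 (x = (⅙)*1054 = 527/3 ≈ 175.67)
x*(-677 + l(-5 - 4*(-1), 39)) = 527*(-677 + 28)/3 = (527/3)*(-649) = -342023/3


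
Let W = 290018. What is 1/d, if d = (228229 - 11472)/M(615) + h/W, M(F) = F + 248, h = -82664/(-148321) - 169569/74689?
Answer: 2772649922816953246/696397758038107258755 ≈ 0.0039814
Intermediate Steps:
h = -18976552153/11077947169 (h = -82664*(-1/148321) - 169569*1/74689 = 82664/148321 - 169569/74689 = -18976552153/11077947169 ≈ -1.7130)
M(F) = 248 + F
d = 696397758038107258755/2772649922816953246 (d = (228229 - 11472)/(248 + 615) - 18976552153/11077947169/290018 = 216757/863 - 18976552153/11077947169*1/290018 = 216757*(1/863) - 18976552153/3212804082059042 = 216757/863 - 18976552153/3212804082059042 = 696397758038107258755/2772649922816953246 ≈ 251.17)
1/d = 1/(696397758038107258755/2772649922816953246) = 2772649922816953246/696397758038107258755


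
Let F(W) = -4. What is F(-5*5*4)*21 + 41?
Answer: -43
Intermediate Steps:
F(-5*5*4)*21 + 41 = -4*21 + 41 = -84 + 41 = -43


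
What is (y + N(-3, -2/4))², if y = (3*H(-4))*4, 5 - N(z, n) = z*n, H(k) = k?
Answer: 7921/4 ≈ 1980.3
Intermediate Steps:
N(z, n) = 5 - n*z (N(z, n) = 5 - z*n = 5 - n*z)
y = -48 (y = (3*(-4))*4 = -12*4 = -48)
(y + N(-3, -2/4))² = (-48 + (5 - 1*(-2/4)*(-3)))² = (-48 + (5 - 1*(-2*¼)*(-3)))² = (-48 + (5 - 1*(-½)*(-3)))² = (-48 + (5 - 3/2))² = (-48 + 7/2)² = (-89/2)² = 7921/4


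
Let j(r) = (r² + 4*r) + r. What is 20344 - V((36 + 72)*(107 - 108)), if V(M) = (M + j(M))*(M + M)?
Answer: 2399800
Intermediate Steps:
j(r) = r² + 5*r
V(M) = 2*M*(M + M*(5 + M)) (V(M) = (M + M*(5 + M))*(M + M) = (M + M*(5 + M))*(2*M) = 2*M*(M + M*(5 + M)))
20344 - V((36 + 72)*(107 - 108)) = 20344 - 2*((36 + 72)*(107 - 108))²*(6 + (36 + 72)*(107 - 108)) = 20344 - 2*(108*(-1))²*(6 + 108*(-1)) = 20344 - 2*(-108)²*(6 - 108) = 20344 - 2*11664*(-102) = 20344 - 1*(-2379456) = 20344 + 2379456 = 2399800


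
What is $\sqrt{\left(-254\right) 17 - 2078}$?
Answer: $2 i \sqrt{1599} \approx 79.975 i$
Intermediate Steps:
$\sqrt{\left(-254\right) 17 - 2078} = \sqrt{-4318 - 2078} = \sqrt{-6396} = 2 i \sqrt{1599}$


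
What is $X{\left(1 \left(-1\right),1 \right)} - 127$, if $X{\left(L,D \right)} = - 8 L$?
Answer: $-119$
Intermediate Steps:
$X{\left(1 \left(-1\right),1 \right)} - 127 = - 8 \cdot 1 \left(-1\right) - 127 = \left(-8\right) \left(-1\right) - 127 = 8 - 127 = -119$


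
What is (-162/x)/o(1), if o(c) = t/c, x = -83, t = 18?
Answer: 9/83 ≈ 0.10843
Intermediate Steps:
o(c) = 18/c
(-162/x)/o(1) = (-162/(-83))/((18/1)) = (-162*(-1/83))/((18*1)) = (162/83)/18 = (1/18)*(162/83) = 9/83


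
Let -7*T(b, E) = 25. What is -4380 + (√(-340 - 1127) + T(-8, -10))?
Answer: -30685/7 + 3*I*√163 ≈ -4383.6 + 38.301*I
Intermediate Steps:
T(b, E) = -25/7 (T(b, E) = -⅐*25 = -25/7)
-4380 + (√(-340 - 1127) + T(-8, -10)) = -4380 + (√(-340 - 1127) - 25/7) = -4380 + (√(-1467) - 25/7) = -4380 + (3*I*√163 - 25/7) = -4380 + (-25/7 + 3*I*√163) = -30685/7 + 3*I*√163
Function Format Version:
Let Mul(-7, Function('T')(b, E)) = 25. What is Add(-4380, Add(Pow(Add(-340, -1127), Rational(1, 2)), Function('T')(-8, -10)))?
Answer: Add(Rational(-30685, 7), Mul(3, I, Pow(163, Rational(1, 2)))) ≈ Add(-4383.6, Mul(38.301, I))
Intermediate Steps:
Function('T')(b, E) = Rational(-25, 7) (Function('T')(b, E) = Mul(Rational(-1, 7), 25) = Rational(-25, 7))
Add(-4380, Add(Pow(Add(-340, -1127), Rational(1, 2)), Function('T')(-8, -10))) = Add(-4380, Add(Pow(Add(-340, -1127), Rational(1, 2)), Rational(-25, 7))) = Add(-4380, Add(Pow(-1467, Rational(1, 2)), Rational(-25, 7))) = Add(-4380, Add(Mul(3, I, Pow(163, Rational(1, 2))), Rational(-25, 7))) = Add(-4380, Add(Rational(-25, 7), Mul(3, I, Pow(163, Rational(1, 2))))) = Add(Rational(-30685, 7), Mul(3, I, Pow(163, Rational(1, 2))))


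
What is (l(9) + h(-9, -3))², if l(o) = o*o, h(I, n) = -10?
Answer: 5041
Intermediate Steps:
l(o) = o²
(l(9) + h(-9, -3))² = (9² - 10)² = (81 - 10)² = 71² = 5041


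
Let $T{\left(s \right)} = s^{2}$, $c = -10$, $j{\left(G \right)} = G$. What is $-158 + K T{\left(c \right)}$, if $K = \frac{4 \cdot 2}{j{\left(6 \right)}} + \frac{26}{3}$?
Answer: $842$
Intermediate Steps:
$K = 10$ ($K = \frac{4 \cdot 2}{6} + \frac{26}{3} = 8 \cdot \frac{1}{6} + 26 \cdot \frac{1}{3} = \frac{4}{3} + \frac{26}{3} = 10$)
$-158 + K T{\left(c \right)} = -158 + 10 \left(-10\right)^{2} = -158 + 10 \cdot 100 = -158 + 1000 = 842$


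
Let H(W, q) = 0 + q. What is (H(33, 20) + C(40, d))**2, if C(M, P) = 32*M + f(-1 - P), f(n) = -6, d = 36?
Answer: 1674436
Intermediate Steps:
H(W, q) = q
C(M, P) = -6 + 32*M (C(M, P) = 32*M - 6 = -6 + 32*M)
(H(33, 20) + C(40, d))**2 = (20 + (-6 + 32*40))**2 = (20 + (-6 + 1280))**2 = (20 + 1274)**2 = 1294**2 = 1674436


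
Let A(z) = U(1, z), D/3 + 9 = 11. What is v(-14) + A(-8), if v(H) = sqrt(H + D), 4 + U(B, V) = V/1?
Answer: -12 + 2*I*sqrt(2) ≈ -12.0 + 2.8284*I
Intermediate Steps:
U(B, V) = -4 + V (U(B, V) = -4 + V/1 = -4 + V*1 = -4 + V)
D = 6 (D = -27 + 3*11 = -27 + 33 = 6)
A(z) = -4 + z
v(H) = sqrt(6 + H) (v(H) = sqrt(H + 6) = sqrt(6 + H))
v(-14) + A(-8) = sqrt(6 - 14) + (-4 - 8) = sqrt(-8) - 12 = 2*I*sqrt(2) - 12 = -12 + 2*I*sqrt(2)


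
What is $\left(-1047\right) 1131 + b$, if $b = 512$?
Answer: $-1183645$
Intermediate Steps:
$\left(-1047\right) 1131 + b = \left(-1047\right) 1131 + 512 = -1184157 + 512 = -1183645$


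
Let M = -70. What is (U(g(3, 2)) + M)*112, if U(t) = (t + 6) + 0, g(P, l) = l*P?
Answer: -6496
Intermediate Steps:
g(P, l) = P*l
U(t) = 6 + t (U(t) = (6 + t) + 0 = 6 + t)
(U(g(3, 2)) + M)*112 = ((6 + 3*2) - 70)*112 = ((6 + 6) - 70)*112 = (12 - 70)*112 = -58*112 = -6496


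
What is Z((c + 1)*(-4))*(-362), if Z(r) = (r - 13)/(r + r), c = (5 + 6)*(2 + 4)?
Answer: -50861/268 ≈ -189.78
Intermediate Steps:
c = 66 (c = 11*6 = 66)
Z(r) = (-13 + r)/(2*r) (Z(r) = (-13 + r)/((2*r)) = (-13 + r)*(1/(2*r)) = (-13 + r)/(2*r))
Z((c + 1)*(-4))*(-362) = ((-13 + (66 + 1)*(-4))/(2*(((66 + 1)*(-4)))))*(-362) = ((-13 + 67*(-4))/(2*((67*(-4)))))*(-362) = ((1/2)*(-13 - 268)/(-268))*(-362) = ((1/2)*(-1/268)*(-281))*(-362) = (281/536)*(-362) = -50861/268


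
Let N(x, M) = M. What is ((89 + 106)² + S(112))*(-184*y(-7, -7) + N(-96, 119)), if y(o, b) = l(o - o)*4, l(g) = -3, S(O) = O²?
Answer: 117674063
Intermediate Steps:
y(o, b) = -12 (y(o, b) = -3*4 = -12)
((89 + 106)² + S(112))*(-184*y(-7, -7) + N(-96, 119)) = ((89 + 106)² + 112²)*(-184*(-12) + 119) = (195² + 12544)*(2208 + 119) = (38025 + 12544)*2327 = 50569*2327 = 117674063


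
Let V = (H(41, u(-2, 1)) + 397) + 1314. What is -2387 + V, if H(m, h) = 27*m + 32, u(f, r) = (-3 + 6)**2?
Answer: 463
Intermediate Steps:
u(f, r) = 9 (u(f, r) = 3**2 = 9)
H(m, h) = 32 + 27*m
V = 2850 (V = ((32 + 27*41) + 397) + 1314 = ((32 + 1107) + 397) + 1314 = (1139 + 397) + 1314 = 1536 + 1314 = 2850)
-2387 + V = -2387 + 2850 = 463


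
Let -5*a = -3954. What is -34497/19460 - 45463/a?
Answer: -2279975519/38472420 ≈ -59.263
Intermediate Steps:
a = 3954/5 (a = -1/5*(-3954) = 3954/5 ≈ 790.80)
-34497/19460 - 45463/a = -34497/19460 - 45463/3954/5 = -34497*1/19460 - 45463*5/3954 = -34497/19460 - 227315/3954 = -2279975519/38472420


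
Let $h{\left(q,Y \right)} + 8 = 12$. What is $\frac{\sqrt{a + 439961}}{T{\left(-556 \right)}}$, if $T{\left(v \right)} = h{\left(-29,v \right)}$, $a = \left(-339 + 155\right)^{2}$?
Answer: $\frac{\sqrt{473817}}{4} \approx 172.09$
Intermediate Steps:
$a = 33856$ ($a = \left(-184\right)^{2} = 33856$)
$h{\left(q,Y \right)} = 4$ ($h{\left(q,Y \right)} = -8 + 12 = 4$)
$T{\left(v \right)} = 4$
$\frac{\sqrt{a + 439961}}{T{\left(-556 \right)}} = \frac{\sqrt{33856 + 439961}}{4} = \sqrt{473817} \cdot \frac{1}{4} = \frac{\sqrt{473817}}{4}$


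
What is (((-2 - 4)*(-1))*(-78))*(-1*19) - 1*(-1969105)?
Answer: 1977997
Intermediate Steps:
(((-2 - 4)*(-1))*(-78))*(-1*19) - 1*(-1969105) = (-6*(-1)*(-78))*(-19) + 1969105 = (6*(-78))*(-19) + 1969105 = -468*(-19) + 1969105 = 8892 + 1969105 = 1977997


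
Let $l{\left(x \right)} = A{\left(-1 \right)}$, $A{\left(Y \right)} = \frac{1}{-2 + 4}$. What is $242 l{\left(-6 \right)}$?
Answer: $121$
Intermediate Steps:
$A{\left(Y \right)} = \frac{1}{2}$
$l{\left(x \right)} = \frac{1}{2}$
$242 l{\left(-6 \right)} = 242 \cdot \frac{1}{2} = 121$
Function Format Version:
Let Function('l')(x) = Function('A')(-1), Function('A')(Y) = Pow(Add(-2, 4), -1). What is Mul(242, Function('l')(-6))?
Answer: 121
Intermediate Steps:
Function('A')(Y) = Rational(1, 2) (Function('A')(Y) = Pow(2, -1) = Rational(1, 2))
Function('l')(x) = Rational(1, 2)
Mul(242, Function('l')(-6)) = Mul(242, Rational(1, 2)) = 121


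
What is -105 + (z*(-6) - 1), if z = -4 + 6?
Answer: -118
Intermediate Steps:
z = 2
-105 + (z*(-6) - 1) = -105 + (2*(-6) - 1) = -105 + (-12 - 1) = -105 - 13 = -118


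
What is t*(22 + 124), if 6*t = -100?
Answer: -7300/3 ≈ -2433.3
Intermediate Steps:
t = -50/3 (t = (⅙)*(-100) = -50/3 ≈ -16.667)
t*(22 + 124) = -50*(22 + 124)/3 = -50/3*146 = -7300/3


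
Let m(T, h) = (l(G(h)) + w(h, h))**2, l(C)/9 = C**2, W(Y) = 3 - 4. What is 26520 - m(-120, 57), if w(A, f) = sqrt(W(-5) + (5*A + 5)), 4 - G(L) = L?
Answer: -639962284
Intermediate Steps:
G(L) = 4 - L
W(Y) = -1
w(A, f) = sqrt(4 + 5*A) (w(A, f) = sqrt(-1 + (5*A + 5)) = sqrt(-1 + (5 + 5*A)) = sqrt(4 + 5*A))
l(C) = 9*C**2
m(T, h) = (sqrt(4 + 5*h) + 9*(4 - h)**2)**2 (m(T, h) = (9*(4 - h)**2 + sqrt(4 + 5*h))**2 = (sqrt(4 + 5*h) + 9*(4 - h)**2)**2)
26520 - m(-120, 57) = 26520 - (sqrt(4 + 5*57) + 9*(-4 + 57)**2)**2 = 26520 - (sqrt(4 + 285) + 9*53**2)**2 = 26520 - (sqrt(289) + 9*2809)**2 = 26520 - (17 + 25281)**2 = 26520 - 1*25298**2 = 26520 - 1*639988804 = 26520 - 639988804 = -639962284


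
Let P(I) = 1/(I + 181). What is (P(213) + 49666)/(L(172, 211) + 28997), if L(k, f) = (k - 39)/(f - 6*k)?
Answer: 16065660505/9379723176 ≈ 1.7128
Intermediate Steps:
L(k, f) = (-39 + k)/(f - 6*k)
P(I) = 1/(181 + I)
(P(213) + 49666)/(L(172, 211) + 28997) = (1/(181 + 213) + 49666)/((-39 + 172)/(211 - 6*172) + 28997) = (1/394 + 49666)/(133/(211 - 1032) + 28997) = (1/394 + 49666)/(133/(-821) + 28997) = 19568405/(394*(-1/821*133 + 28997)) = 19568405/(394*(-133/821 + 28997)) = 19568405/(394*(23806404/821)) = (19568405/394)*(821/23806404) = 16065660505/9379723176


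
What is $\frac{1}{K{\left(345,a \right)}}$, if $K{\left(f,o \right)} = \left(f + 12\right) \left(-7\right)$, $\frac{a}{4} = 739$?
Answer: $- \frac{1}{2499} \approx -0.00040016$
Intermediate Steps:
$a = 2956$ ($a = 4 \cdot 739 = 2956$)
$K{\left(f,o \right)} = -84 - 7 f$ ($K{\left(f,o \right)} = \left(12 + f\right) \left(-7\right) = -84 - 7 f$)
$\frac{1}{K{\left(345,a \right)}} = \frac{1}{-84 - 2415} = \frac{1}{-2499} = - \frac{1}{2499}$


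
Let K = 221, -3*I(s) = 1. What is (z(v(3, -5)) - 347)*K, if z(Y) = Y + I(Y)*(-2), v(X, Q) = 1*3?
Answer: -227630/3 ≈ -75877.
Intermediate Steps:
I(s) = -⅓ (I(s) = -⅓*1 = -⅓)
v(X, Q) = 3
z(Y) = ⅔ + Y (z(Y) = Y - ⅓*(-2) = Y + ⅔ = ⅔ + Y)
(z(v(3, -5)) - 347)*K = ((⅔ + 3) - 347)*221 = (11/3 - 347)*221 = -1030/3*221 = -227630/3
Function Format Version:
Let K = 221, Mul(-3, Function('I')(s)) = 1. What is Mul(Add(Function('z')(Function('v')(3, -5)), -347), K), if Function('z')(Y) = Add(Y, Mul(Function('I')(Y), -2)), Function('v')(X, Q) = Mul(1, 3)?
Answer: Rational(-227630, 3) ≈ -75877.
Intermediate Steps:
Function('I')(s) = Rational(-1, 3) (Function('I')(s) = Mul(Rational(-1, 3), 1) = Rational(-1, 3))
Function('v')(X, Q) = 3
Function('z')(Y) = Add(Rational(2, 3), Y) (Function('z')(Y) = Add(Y, Mul(Rational(-1, 3), -2)) = Add(Y, Rational(2, 3)) = Add(Rational(2, 3), Y))
Mul(Add(Function('z')(Function('v')(3, -5)), -347), K) = Mul(Add(Add(Rational(2, 3), 3), -347), 221) = Mul(Add(Rational(11, 3), -347), 221) = Mul(Rational(-1030, 3), 221) = Rational(-227630, 3)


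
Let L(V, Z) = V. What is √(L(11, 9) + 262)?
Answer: √273 ≈ 16.523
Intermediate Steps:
√(L(11, 9) + 262) = √(11 + 262) = √273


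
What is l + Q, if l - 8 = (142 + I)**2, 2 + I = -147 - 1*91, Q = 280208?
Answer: 289820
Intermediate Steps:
I = -240 (I = -2 + (-147 - 1*91) = -2 + (-147 - 91) = -2 - 238 = -240)
l = 9612 (l = 8 + (142 - 240)**2 = 8 + (-98)**2 = 8 + 9604 = 9612)
l + Q = 9612 + 280208 = 289820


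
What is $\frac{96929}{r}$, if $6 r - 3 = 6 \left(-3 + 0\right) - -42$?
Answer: $\frac{193858}{9} \approx 21540.0$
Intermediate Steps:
$r = \frac{9}{2}$ ($r = \frac{1}{2} + \frac{6 \left(-3 + 0\right) - -42}{6} = \frac{1}{2} + \frac{6 \left(-3\right) + 42}{6} = \frac{1}{2} + \frac{-18 + 42}{6} = \frac{1}{2} + \frac{1}{6} \cdot 24 = \frac{1}{2} + 4 = \frac{9}{2} \approx 4.5$)
$\frac{96929}{r} = \frac{96929}{\frac{9}{2}} = 96929 \cdot \frac{2}{9} = \frac{193858}{9}$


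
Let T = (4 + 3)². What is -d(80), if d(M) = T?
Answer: -49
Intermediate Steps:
T = 49 (T = 7² = 49)
d(M) = 49
-d(80) = -1*49 = -49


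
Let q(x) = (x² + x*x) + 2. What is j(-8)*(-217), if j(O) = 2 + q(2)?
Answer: -2604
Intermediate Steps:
q(x) = 2 + 2*x² (q(x) = (x² + x²) + 2 = 2*x² + 2 = 2 + 2*x²)
j(O) = 12 (j(O) = 2 + (2 + 2*2²) = 2 + (2 + 2*4) = 2 + (2 + 8) = 2 + 10 = 12)
j(-8)*(-217) = 12*(-217) = -2604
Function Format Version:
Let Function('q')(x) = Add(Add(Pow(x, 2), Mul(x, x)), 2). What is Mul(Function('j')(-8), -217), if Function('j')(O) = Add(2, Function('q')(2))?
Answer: -2604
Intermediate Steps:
Function('q')(x) = Add(2, Mul(2, Pow(x, 2))) (Function('q')(x) = Add(Add(Pow(x, 2), Pow(x, 2)), 2) = Add(Mul(2, Pow(x, 2)), 2) = Add(2, Mul(2, Pow(x, 2))))
Function('j')(O) = 12 (Function('j')(O) = Add(2, Add(2, Mul(2, Pow(2, 2)))) = Add(2, Add(2, Mul(2, 4))) = Add(2, Add(2, 8)) = Add(2, 10) = 12)
Mul(Function('j')(-8), -217) = Mul(12, -217) = -2604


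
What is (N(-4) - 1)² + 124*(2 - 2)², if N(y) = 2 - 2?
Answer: 1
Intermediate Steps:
N(y) = 0
(N(-4) - 1)² + 124*(2 - 2)² = (0 - 1)² + 124*(2 - 2)² = (-1)² + 124*0² = 1 + 124*0 = 1 + 0 = 1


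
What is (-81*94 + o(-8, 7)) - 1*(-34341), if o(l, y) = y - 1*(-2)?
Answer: 26736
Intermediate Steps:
o(l, y) = 2 + y (o(l, y) = y + 2 = 2 + y)
(-81*94 + o(-8, 7)) - 1*(-34341) = (-81*94 + (2 + 7)) - 1*(-34341) = (-7614 + 9) + 34341 = -7605 + 34341 = 26736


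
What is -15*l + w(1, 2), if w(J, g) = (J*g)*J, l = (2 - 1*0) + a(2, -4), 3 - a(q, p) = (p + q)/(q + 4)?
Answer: -78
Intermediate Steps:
a(q, p) = 3 - (p + q)/(4 + q) (a(q, p) = 3 - (p + q)/(q + 4) = 3 - (p + q)/(4 + q))
l = 16/3 (l = (2 - 1*0) + (12 - 1*(-4) + 2*2)/(4 + 2) = (2 + 0) + (12 + 4 + 4)/6 = 2 + (1/6)*20 = 2 + 10/3 = 16/3 ≈ 5.3333)
w(J, g) = g*J**2
-15*l + w(1, 2) = -15*16/3 + 2*1**2 = -80 + 2*1 = -80 + 2 = -78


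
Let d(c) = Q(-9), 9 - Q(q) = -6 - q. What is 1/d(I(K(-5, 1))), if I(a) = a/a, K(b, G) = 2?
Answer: ⅙ ≈ 0.16667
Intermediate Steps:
Q(q) = 15 + q (Q(q) = 9 - (-6 - q) = 9 + (6 + q) = 15 + q)
I(a) = 1
d(c) = 6 (d(c) = 15 - 9 = 6)
1/d(I(K(-5, 1))) = 1/6 = ⅙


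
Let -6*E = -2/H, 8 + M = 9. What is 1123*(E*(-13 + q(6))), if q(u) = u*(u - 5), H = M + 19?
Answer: -7861/60 ≈ -131.02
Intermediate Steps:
M = 1 (M = -8 + 9 = 1)
H = 20 (H = 1 + 19 = 20)
E = 1/60 (E = -(-1)/(3*20) = -1/6*(-1/10) = 1/60 ≈ 0.016667)
q(u) = u*(-5 + u)
1123*(E*(-13 + q(6))) = 1123*((-13 + 6*(-5 + 6))/60) = 1123*((-13 + 6*1)/60) = 1123*((-13 + 6)/60) = 1123*((1/60)*(-7)) = 1123*(-7/60) = -7861/60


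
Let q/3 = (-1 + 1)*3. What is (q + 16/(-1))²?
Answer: 256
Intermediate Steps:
q = 0 (q = 3*((-1 + 1)*3) = 3*(0*3) = 3*0 = 0)
(q + 16/(-1))² = (0 + 16/(-1))² = (0 + 16*(-1))² = (0 - 16)² = (-16)² = 256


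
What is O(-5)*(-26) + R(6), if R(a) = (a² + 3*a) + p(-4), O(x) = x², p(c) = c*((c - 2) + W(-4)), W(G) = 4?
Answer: -588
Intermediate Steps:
p(c) = c*(2 + c) (p(c) = c*((c - 2) + 4) = c*((-2 + c) + 4) = c*(2 + c))
R(a) = 8 + a² + 3*a (R(a) = (a² + 3*a) - 4*(2 - 4) = (a² + 3*a) - 4*(-2) = (a² + 3*a) + 8 = 8 + a² + 3*a)
O(-5)*(-26) + R(6) = (-5)²*(-26) + (8 + 6² + 3*6) = 25*(-26) + (8 + 36 + 18) = -650 + 62 = -588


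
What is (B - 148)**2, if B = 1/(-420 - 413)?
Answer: 15199191225/693889 ≈ 21904.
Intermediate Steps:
B = -1/833 (B = 1/(-833) = -1/833 ≈ -0.0012005)
(B - 148)**2 = (-1/833 - 148)**2 = (-123285/833)**2 = 15199191225/693889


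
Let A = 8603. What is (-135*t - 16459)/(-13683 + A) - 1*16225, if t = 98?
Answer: -82393311/5080 ≈ -16219.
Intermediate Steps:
(-135*t - 16459)/(-13683 + A) - 1*16225 = (-135*98 - 16459)/(-13683 + 8603) - 1*16225 = (-13230 - 16459)/(-5080) - 16225 = -29689*(-1/5080) - 16225 = 29689/5080 - 16225 = -82393311/5080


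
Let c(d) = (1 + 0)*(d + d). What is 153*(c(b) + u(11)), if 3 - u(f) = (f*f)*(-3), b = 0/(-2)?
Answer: 55998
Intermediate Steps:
b = 0 (b = 0*(-1/2) = 0)
u(f) = 3 + 3*f**2 (u(f) = 3 - f*f*(-3) = 3 - f**2*(-3) = 3 - (-3)*f**2 = 3 + 3*f**2)
c(d) = 2*d (c(d) = 1*(2*d) = 2*d)
153*(c(b) + u(11)) = 153*(2*0 + (3 + 3*11**2)) = 153*(0 + (3 + 3*121)) = 153*(0 + (3 + 363)) = 153*(0 + 366) = 153*366 = 55998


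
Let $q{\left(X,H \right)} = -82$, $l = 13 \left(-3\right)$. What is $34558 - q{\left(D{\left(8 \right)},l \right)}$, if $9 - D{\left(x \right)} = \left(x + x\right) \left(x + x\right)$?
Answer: $34640$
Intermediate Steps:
$l = -39$
$D{\left(x \right)} = 9 - 4 x^{2}$ ($D{\left(x \right)} = 9 - \left(x + x\right) \left(x + x\right) = 9 - 2 x 2 x = 9 - 4 x^{2}$)
$34558 - q{\left(D{\left(8 \right)},l \right)} = 34558 - -82 = 34558 + 82 = 34640$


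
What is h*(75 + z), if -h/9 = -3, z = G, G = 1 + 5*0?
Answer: 2052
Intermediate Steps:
G = 1 (G = 1 + 0 = 1)
z = 1
h = 27 (h = -9*(-3) = 27)
h*(75 + z) = 27*(75 + 1) = 27*76 = 2052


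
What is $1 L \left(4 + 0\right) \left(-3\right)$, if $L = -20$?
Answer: $240$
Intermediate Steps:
$1 L \left(4 + 0\right) \left(-3\right) = 1 \left(-20\right) \left(4 + 0\right) \left(-3\right) = - 20 \cdot 4 \left(-3\right) = \left(-20\right) \left(-12\right) = 240$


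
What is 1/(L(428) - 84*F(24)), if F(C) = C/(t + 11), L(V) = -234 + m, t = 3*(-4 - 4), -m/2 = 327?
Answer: -13/9528 ≈ -0.0013644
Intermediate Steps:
m = -654 (m = -2*327 = -654)
t = -24 (t = 3*(-8) = -24)
L(V) = -888 (L(V) = -234 - 654 = -888)
F(C) = -C/13 (F(C) = C/(-24 + 11) = C/(-13) = -C/13)
1/(L(428) - 84*F(24)) = 1/(-888 - (-84)*24/13) = 1/(-888 - 84*(-24/13)) = 1/(-888 + 2016/13) = 1/(-9528/13) = -13/9528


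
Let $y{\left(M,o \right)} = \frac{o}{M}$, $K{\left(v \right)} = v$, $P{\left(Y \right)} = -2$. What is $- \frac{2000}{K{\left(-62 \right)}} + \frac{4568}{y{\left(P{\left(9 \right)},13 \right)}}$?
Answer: $- \frac{270216}{403} \approx -670.51$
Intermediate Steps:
$- \frac{2000}{K{\left(-62 \right)}} + \frac{4568}{y{\left(P{\left(9 \right)},13 \right)}} = - \frac{2000}{-62} + \frac{4568}{13 \frac{1}{-2}} = \left(-2000\right) \left(- \frac{1}{62}\right) + \frac{4568}{13 \left(- \frac{1}{2}\right)} = \frac{1000}{31} + \frac{4568}{- \frac{13}{2}} = \frac{1000}{31} + 4568 \left(- \frac{2}{13}\right) = \frac{1000}{31} - \frac{9136}{13} = - \frac{270216}{403}$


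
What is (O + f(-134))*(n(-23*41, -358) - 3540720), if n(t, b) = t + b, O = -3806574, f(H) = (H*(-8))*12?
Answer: 13437400487910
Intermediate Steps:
f(H) = -96*H (f(H) = -8*H*12 = -96*H)
n(t, b) = b + t
(O + f(-134))*(n(-23*41, -358) - 3540720) = (-3806574 - 96*(-134))*((-358 - 23*41) - 3540720) = (-3806574 + 12864)*((-358 - 943) - 3540720) = -3793710*(-1301 - 3540720) = -3793710*(-3542021) = 13437400487910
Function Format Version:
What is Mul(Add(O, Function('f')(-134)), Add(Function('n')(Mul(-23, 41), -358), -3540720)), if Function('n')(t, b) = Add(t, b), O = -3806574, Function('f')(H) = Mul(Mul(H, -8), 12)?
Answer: 13437400487910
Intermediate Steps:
Function('f')(H) = Mul(-96, H) (Function('f')(H) = Mul(Mul(-8, H), 12) = Mul(-96, H))
Function('n')(t, b) = Add(b, t)
Mul(Add(O, Function('f')(-134)), Add(Function('n')(Mul(-23, 41), -358), -3540720)) = Mul(Add(-3806574, Mul(-96, -134)), Add(Add(-358, Mul(-23, 41)), -3540720)) = Mul(Add(-3806574, 12864), Add(Add(-358, -943), -3540720)) = Mul(-3793710, Add(-1301, -3540720)) = Mul(-3793710, -3542021) = 13437400487910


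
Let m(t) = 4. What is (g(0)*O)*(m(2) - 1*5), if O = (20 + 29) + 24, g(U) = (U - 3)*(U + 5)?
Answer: 1095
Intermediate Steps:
g(U) = (-3 + U)*(5 + U)
O = 73 (O = 49 + 24 = 73)
(g(0)*O)*(m(2) - 1*5) = ((-15 + 0**2 + 2*0)*73)*(4 - 1*5) = ((-15 + 0 + 0)*73)*(4 - 5) = -15*73*(-1) = -1095*(-1) = 1095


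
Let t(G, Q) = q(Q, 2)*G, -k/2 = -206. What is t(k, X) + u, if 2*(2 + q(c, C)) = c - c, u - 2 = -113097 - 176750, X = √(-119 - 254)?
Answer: -290669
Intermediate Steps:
k = 412 (k = -2*(-206) = 412)
X = I*√373 (X = √(-373) = I*√373 ≈ 19.313*I)
u = -289845 (u = 2 + (-113097 - 176750) = 2 - 289847 = -289845)
q(c, C) = -2 (q(c, C) = -2 + (c - c)/2 = -2 + (½)*0 = -2 + 0 = -2)
t(G, Q) = -2*G
t(k, X) + u = -2*412 - 289845 = -824 - 289845 = -290669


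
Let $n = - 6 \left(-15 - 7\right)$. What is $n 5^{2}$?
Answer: $3300$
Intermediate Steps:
$n = 132$ ($n = \left(-6\right) \left(-22\right) = 132$)
$n 5^{2} = 132 \cdot 5^{2} = 132 \cdot 25 = 3300$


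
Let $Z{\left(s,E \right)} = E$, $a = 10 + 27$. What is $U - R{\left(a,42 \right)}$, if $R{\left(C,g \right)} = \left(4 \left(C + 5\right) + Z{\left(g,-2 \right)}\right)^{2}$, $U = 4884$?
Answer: $-22672$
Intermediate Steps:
$a = 37$
$R{\left(C,g \right)} = \left(18 + 4 C\right)^{2}$ ($R{\left(C,g \right)} = \left(4 \left(C + 5\right) - 2\right)^{2} = \left(4 \left(5 + C\right) - 2\right)^{2} = \left(\left(20 + 4 C\right) - 2\right)^{2} = \left(18 + 4 C\right)^{2}$)
$U - R{\left(a,42 \right)} = 4884 - 4 \left(9 + 2 \cdot 37\right)^{2} = 4884 - 4 \left(9 + 74\right)^{2} = 4884 - 4 \cdot 83^{2} = 4884 - 4 \cdot 6889 = 4884 - 27556 = -22672$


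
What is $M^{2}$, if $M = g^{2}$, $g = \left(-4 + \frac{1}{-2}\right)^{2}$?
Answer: $\frac{43046721}{256} \approx 1.6815 \cdot 10^{5}$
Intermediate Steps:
$g = \frac{81}{4}$ ($g = \left(-4 - \frac{1}{2}\right)^{2} = \left(- \frac{9}{2}\right)^{2} = \frac{81}{4} \approx 20.25$)
$M = \frac{6561}{16}$ ($M = \left(\frac{81}{4}\right)^{2} = \frac{6561}{16} \approx 410.06$)
$M^{2} = \left(\frac{6561}{16}\right)^{2} = \frac{43046721}{256}$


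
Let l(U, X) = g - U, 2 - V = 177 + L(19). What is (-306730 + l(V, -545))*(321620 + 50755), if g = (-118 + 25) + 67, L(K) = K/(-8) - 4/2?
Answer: -913317832125/8 ≈ -1.1416e+11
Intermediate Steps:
L(K) = -2 - K/8 (L(K) = K*(-⅛) - 4*½ = -K/8 - 2 = -2 - K/8)
V = -1365/8 (V = 2 - (177 + (-2 - ⅛*19)) = 2 - (177 + (-2 - 19/8)) = 2 - (177 - 35/8) = 2 - 1*1381/8 = 2 - 1381/8 = -1365/8 ≈ -170.63)
g = -26 (g = -93 + 67 = -26)
l(U, X) = -26 - U
(-306730 + l(V, -545))*(321620 + 50755) = (-306730 + (-26 - 1*(-1365/8)))*(321620 + 50755) = (-306730 + (-26 + 1365/8))*372375 = (-306730 + 1157/8)*372375 = -2452683/8*372375 = -913317832125/8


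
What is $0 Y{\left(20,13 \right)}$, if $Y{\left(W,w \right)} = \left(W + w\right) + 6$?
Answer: $0$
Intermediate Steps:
$Y{\left(W,w \right)} = 6 + W + w$
$0 Y{\left(20,13 \right)} = 0 \left(6 + 20 + 13\right) = 0 \cdot 39 = 0$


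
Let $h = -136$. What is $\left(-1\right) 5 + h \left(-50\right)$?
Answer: $6795$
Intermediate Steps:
$\left(-1\right) 5 + h \left(-50\right) = \left(-1\right) 5 - -6800 = -5 + 6800 = 6795$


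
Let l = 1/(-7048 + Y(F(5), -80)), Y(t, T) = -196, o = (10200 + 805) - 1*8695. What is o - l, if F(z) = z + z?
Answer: 16733641/7244 ≈ 2310.0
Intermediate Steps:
o = 2310 (o = 11005 - 8695 = 2310)
F(z) = 2*z
l = -1/7244 (l = 1/(-7048 - 196) = 1/(-7244) = -1/7244 ≈ -0.00013805)
o - l = 2310 - 1*(-1/7244) = 2310 + 1/7244 = 16733641/7244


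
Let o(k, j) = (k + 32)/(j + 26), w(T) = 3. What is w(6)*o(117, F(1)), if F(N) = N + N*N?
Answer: 447/28 ≈ 15.964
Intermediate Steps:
F(N) = N + N²
o(k, j) = (32 + k)/(26 + j)
w(6)*o(117, F(1)) = 3*((32 + 117)/(26 + 1*(1 + 1))) = 3*(149/(26 + 1*2)) = 3*(149/(26 + 2)) = 3*(149/28) = 447/28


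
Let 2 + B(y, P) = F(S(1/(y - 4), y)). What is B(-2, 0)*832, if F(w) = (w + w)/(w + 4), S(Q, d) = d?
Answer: -3328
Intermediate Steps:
F(w) = 2*w/(4 + w) (F(w) = (2*w)/(4 + w) = 2*w/(4 + w))
B(y, P) = -2 + 2*y/(4 + y)
B(-2, 0)*832 = -8/(4 - 2)*832 = -8/2*832 = -8*½*832 = -4*832 = -3328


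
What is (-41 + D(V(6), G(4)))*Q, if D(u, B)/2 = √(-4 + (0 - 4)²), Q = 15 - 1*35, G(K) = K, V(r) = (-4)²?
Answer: 820 - 80*√3 ≈ 681.44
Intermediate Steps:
V(r) = 16
Q = -20 (Q = 15 - 35 = -20)
D(u, B) = 4*√3 (D(u, B) = 2*√(-4 + (0 - 4)²) = 2*√(-4 + (-4)²) = 2*√(-4 + 16) = 2*√12 = 2*(2*√3) = 4*√3)
(-41 + D(V(6), G(4)))*Q = (-41 + 4*√3)*(-20) = 820 - 80*√3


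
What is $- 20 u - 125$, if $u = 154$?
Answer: $-3205$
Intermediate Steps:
$- 20 u - 125 = \left(-20\right) 154 - 125 = -3080 - 125 = -3205$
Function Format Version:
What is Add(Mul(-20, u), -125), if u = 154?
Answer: -3205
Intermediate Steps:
Add(Mul(-20, u), -125) = Add(Mul(-20, 154), -125) = Add(-3080, -125) = -3205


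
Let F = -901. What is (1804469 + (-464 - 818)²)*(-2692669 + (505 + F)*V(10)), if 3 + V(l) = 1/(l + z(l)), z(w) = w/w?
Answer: -9280331775381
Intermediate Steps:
z(w) = 1
V(l) = -3 + 1/(1 + l) (V(l) = -3 + 1/(l + 1) = -3 + 1/(1 + l))
(1804469 + (-464 - 818)²)*(-2692669 + (505 + F)*V(10)) = (1804469 + (-464 - 818)²)*(-2692669 + (505 - 901)*((-2 - 3*10)/(1 + 10))) = (1804469 + (-1282)²)*(-2692669 - 396*(-2 - 30)/11) = (1804469 + 1643524)*(-2692669 - 36*(-32)) = 3447993*(-2692669 - 396*(-32/11)) = 3447993*(-2692669 + 1152) = 3447993*(-2691517) = -9280331775381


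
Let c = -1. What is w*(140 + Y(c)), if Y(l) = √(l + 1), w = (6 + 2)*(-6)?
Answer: -6720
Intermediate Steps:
w = -48 (w = 8*(-6) = -48)
Y(l) = √(1 + l)
w*(140 + Y(c)) = -48*(140 + √(1 - 1)) = -48*(140 + √0) = -48*(140 + 0) = -48*140 = -6720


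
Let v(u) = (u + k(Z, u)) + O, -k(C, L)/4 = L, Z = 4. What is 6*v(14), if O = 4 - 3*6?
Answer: -336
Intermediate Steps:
k(C, L) = -4*L
O = -14 (O = 4 - 18 = -14)
v(u) = -14 - 3*u (v(u) = (u - 4*u) - 14 = -3*u - 14 = -14 - 3*u)
6*v(14) = 6*(-14 - 3*14) = 6*(-14 - 42) = 6*(-56) = -336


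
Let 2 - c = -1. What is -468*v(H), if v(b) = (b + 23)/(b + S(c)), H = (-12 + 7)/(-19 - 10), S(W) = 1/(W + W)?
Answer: -1886976/59 ≈ -31983.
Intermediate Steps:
c = 3 (c = 2 - 1*(-1) = 2 + 1 = 3)
S(W) = 1/(2*W)
H = 5/29 (H = -5/(-29) = -5*(-1/29) = 5/29 ≈ 0.17241)
v(b) = (23 + b)/(⅙ + b) (v(b) = (b + 23)/(b + (½)/3) = (23 + b)/(b + (½)*(⅓)) = (23 + b)/(b + ⅙) = (23 + b)/(⅙ + b))
-468*v(H) = -2808*(23 + 5/29)/(1 + 6*(5/29)) = -2808*672/((1 + 30/29)*29) = -2808*672/(59/29*29) = -2808*29*672/(59*29) = -468*4032/59 = -1886976/59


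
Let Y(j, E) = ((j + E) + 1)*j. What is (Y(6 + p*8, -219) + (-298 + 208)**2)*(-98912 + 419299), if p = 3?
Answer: 788152020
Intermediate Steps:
Y(j, E) = j*(1 + E + j) (Y(j, E) = ((E + j) + 1)*j = (1 + E + j)*j = j*(1 + E + j))
(Y(6 + p*8, -219) + (-298 + 208)**2)*(-98912 + 419299) = ((6 + 3*8)*(1 - 219 + (6 + 3*8)) + (-298 + 208)**2)*(-98912 + 419299) = ((6 + 24)*(1 - 219 + (6 + 24)) + (-90)**2)*320387 = (30*(1 - 219 + 30) + 8100)*320387 = (30*(-188) + 8100)*320387 = (-5640 + 8100)*320387 = 2460*320387 = 788152020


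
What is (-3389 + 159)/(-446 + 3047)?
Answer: -190/153 ≈ -1.2418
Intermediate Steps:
(-3389 + 159)/(-446 + 3047) = -3230/2601 = -3230*1/2601 = -190/153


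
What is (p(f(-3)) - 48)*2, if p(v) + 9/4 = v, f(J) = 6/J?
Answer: -209/2 ≈ -104.50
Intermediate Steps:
p(v) = -9/4 + v
(p(f(-3)) - 48)*2 = ((-9/4 + 6/(-3)) - 48)*2 = ((-9/4 + 6*(-1/3)) - 48)*2 = ((-9/4 - 2) - 48)*2 = (-17/4 - 48)*2 = -209/4*2 = -209/2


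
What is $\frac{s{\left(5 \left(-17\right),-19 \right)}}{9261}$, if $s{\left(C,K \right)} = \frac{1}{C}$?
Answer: $- \frac{1}{787185} \approx -1.2703 \cdot 10^{-6}$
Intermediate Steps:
$\frac{s{\left(5 \left(-17\right),-19 \right)}}{9261} = \frac{1}{5 \left(-17\right) 9261} = \frac{1}{-85} \cdot \frac{1}{9261} = \left(- \frac{1}{85}\right) \frac{1}{9261} = - \frac{1}{787185}$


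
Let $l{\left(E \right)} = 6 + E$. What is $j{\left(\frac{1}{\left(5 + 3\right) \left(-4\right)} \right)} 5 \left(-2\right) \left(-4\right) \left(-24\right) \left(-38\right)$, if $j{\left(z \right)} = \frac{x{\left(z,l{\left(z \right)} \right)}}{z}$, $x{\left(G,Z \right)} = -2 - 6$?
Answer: $9338880$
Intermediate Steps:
$x{\left(G,Z \right)} = -8$ ($x{\left(G,Z \right)} = -2 - 6 = -8$)
$j{\left(z \right)} = - \frac{8}{z}$
$j{\left(\frac{1}{\left(5 + 3\right) \left(-4\right)} \right)} 5 \left(-2\right) \left(-4\right) \left(-24\right) \left(-38\right) = - \frac{8}{\frac{1}{5 + 3} \frac{1}{-4}} \cdot 5 \left(-2\right) \left(-4\right) \left(-24\right) \left(-38\right) = - \frac{8}{\frac{1}{8} \left(- \frac{1}{4}\right)} \left(-10\right) \left(-4\right) \left(-24\right) \left(-38\right) = - \frac{8}{- \frac{1}{32}} \left(-10\right) \left(-4\right) \left(-24\right) \left(-38\right) = \left(-8\right) \left(-32\right) \left(-10\right) \left(-4\right) \left(-24\right) \left(-38\right) = 256 \left(-10\right) \left(-4\right) \left(-24\right) \left(-38\right) = \left(-2560\right) \left(-4\right) \left(-24\right) \left(-38\right) = 10240 \left(-24\right) \left(-38\right) = \left(-245760\right) \left(-38\right) = 9338880$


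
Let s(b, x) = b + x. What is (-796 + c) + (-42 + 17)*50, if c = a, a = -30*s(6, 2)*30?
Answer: -9246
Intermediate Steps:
a = -7200 (a = -30*(6 + 2)*30 = -30*8*30 = -240*30 = -7200)
c = -7200
(-796 + c) + (-42 + 17)*50 = (-796 - 7200) + (-42 + 17)*50 = -7996 - 25*50 = -7996 - 1250 = -9246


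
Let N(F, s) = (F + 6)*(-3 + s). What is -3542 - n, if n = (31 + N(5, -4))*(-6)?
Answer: -3818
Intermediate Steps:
N(F, s) = (-3 + s)*(6 + F) (N(F, s) = (6 + F)*(-3 + s) = (-3 + s)*(6 + F))
n = 276 (n = (31 + (-18 - 3*5 + 6*(-4) + 5*(-4)))*(-6) = (31 + (-18 - 15 - 24 - 20))*(-6) = (31 - 77)*(-6) = -46*(-6) = 276)
-3542 - n = -3542 - 1*276 = -3542 - 276 = -3818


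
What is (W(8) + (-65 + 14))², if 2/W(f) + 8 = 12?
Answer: 10201/4 ≈ 2550.3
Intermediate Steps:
W(f) = ½ (W(f) = 2/(-8 + 12) = 2/4 = 2*(¼) = ½)
(W(8) + (-65 + 14))² = (½ + (-65 + 14))² = (½ - 51)² = (-101/2)² = 10201/4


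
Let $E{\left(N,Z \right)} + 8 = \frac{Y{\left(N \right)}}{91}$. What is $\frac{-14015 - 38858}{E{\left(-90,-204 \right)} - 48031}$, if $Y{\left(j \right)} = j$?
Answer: $\frac{4811443}{4371639} \approx 1.1006$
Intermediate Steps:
$E{\left(N,Z \right)} = -8 + \frac{N}{91}$
$\frac{-14015 - 38858}{E{\left(-90,-204 \right)} - 48031} = \frac{-14015 - 38858}{\left(-8 + \frac{1}{91} \left(-90\right)\right) - 48031} = - \frac{52873}{\left(-8 - \frac{90}{91}\right) - 48031} = - \frac{52873}{- \frac{818}{91} - 48031} = - \frac{52873}{- \frac{4371639}{91}} = \left(-52873\right) \left(- \frac{91}{4371639}\right) = \frac{4811443}{4371639}$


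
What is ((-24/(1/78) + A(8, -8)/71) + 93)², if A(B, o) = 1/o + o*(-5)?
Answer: 1020409083409/322624 ≈ 3.1628e+6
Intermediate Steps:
A(B, o) = 1/o - 5*o
((-24/(1/78) + A(8, -8)/71) + 93)² = ((-24/(1/78) + (1/(-8) - 5*(-8))/71) + 93)² = ((-24/1/78 + (-⅛ + 40)*(1/71)) + 93)² = ((-24*78 + (319/8)*(1/71)) + 93)² = ((-1872 + 319/568) + 93)² = (-1062977/568 + 93)² = (-1010153/568)² = 1020409083409/322624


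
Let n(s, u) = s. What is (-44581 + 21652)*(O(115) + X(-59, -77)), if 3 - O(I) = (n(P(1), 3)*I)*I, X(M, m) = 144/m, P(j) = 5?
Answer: 116743874802/77 ≈ 1.5162e+9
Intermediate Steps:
O(I) = 3 - 5*I**2 (O(I) = 3 - 5*I*I = 3 - 5*I**2)
(-44581 + 21652)*(O(115) + X(-59, -77)) = (-44581 + 21652)*((3 - 5*115**2) + 144/(-77)) = -22929*((3 - 5*13225) + 144*(-1/77)) = -22929*((3 - 66125) - 144/77) = -22929*(-66122 - 144/77) = -22929*(-5091538/77) = 116743874802/77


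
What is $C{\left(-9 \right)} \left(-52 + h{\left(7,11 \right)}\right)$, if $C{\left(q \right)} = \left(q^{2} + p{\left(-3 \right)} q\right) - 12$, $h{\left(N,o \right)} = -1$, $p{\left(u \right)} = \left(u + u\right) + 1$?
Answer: $-6042$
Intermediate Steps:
$p{\left(u \right)} = 1 + 2 u$ ($p{\left(u \right)} = 2 u + 1 = 1 + 2 u$)
$C{\left(q \right)} = -12 + q^{2} - 5 q$ ($C{\left(q \right)} = \left(q^{2} + \left(1 + 2 \left(-3\right)\right) q\right) - 12 = \left(q^{2} + \left(1 - 6\right) q\right) - 12 = \left(q^{2} - 5 q\right) - 12 = -12 + q^{2} - 5 q$)
$C{\left(-9 \right)} \left(-52 + h{\left(7,11 \right)}\right) = \left(-12 + \left(-9\right)^{2} - -45\right) \left(-52 - 1\right) = \left(-12 + 81 + 45\right) \left(-53\right) = 114 \left(-53\right) = -6042$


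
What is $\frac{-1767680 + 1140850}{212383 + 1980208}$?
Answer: $- \frac{626830}{2192591} \approx -0.28589$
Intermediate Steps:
$\frac{-1767680 + 1140850}{212383 + 1980208} = - \frac{626830}{2192591}$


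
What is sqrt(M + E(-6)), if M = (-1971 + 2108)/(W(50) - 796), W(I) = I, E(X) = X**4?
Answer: sqrt(721142534)/746 ≈ 35.997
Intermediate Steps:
M = -137/746 (M = (-1971 + 2108)/(50 - 796) = 137/(-746) = 137*(-1/746) = -137/746 ≈ -0.18365)
sqrt(M + E(-6)) = sqrt(-137/746 + (-6)**4) = sqrt(-137/746 + 1296) = sqrt(966679/746) = sqrt(721142534)/746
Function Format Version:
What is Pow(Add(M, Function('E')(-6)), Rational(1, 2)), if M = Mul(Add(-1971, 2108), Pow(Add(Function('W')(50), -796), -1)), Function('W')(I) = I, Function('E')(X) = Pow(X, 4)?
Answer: Mul(Rational(1, 746), Pow(721142534, Rational(1, 2))) ≈ 35.997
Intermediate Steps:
M = Rational(-137, 746) (M = Mul(Add(-1971, 2108), Pow(Add(50, -796), -1)) = Mul(137, Pow(-746, -1)) = Mul(137, Rational(-1, 746)) = Rational(-137, 746) ≈ -0.18365)
Pow(Add(M, Function('E')(-6)), Rational(1, 2)) = Pow(Add(Rational(-137, 746), Pow(-6, 4)), Rational(1, 2)) = Pow(Add(Rational(-137, 746), 1296), Rational(1, 2)) = Pow(Rational(966679, 746), Rational(1, 2)) = Mul(Rational(1, 746), Pow(721142534, Rational(1, 2)))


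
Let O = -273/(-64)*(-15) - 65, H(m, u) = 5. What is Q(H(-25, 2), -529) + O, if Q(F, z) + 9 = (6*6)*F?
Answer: 2689/64 ≈ 42.016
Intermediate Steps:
O = -8255/64 (O = -273*(-1/64)*(-15) - 65 = (273/64)*(-15) - 65 = -4095/64 - 65 = -8255/64 ≈ -128.98)
Q(F, z) = -9 + 36*F (Q(F, z) = -9 + (6*6)*F = -9 + 36*F)
Q(H(-25, 2), -529) + O = (-9 + 36*5) - 8255/64 = (-9 + 180) - 8255/64 = 171 - 8255/64 = 2689/64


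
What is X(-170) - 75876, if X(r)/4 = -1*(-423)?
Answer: -74184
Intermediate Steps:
X(r) = 1692 (X(r) = 4*(-1*(-423)) = 4*423 = 1692)
X(-170) - 75876 = 1692 - 75876 = -74184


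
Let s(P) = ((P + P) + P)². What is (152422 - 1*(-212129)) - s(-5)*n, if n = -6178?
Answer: 1754601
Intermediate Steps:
s(P) = 9*P² (s(P) = (2*P + P)² = (3*P)² = 9*P²)
(152422 - 1*(-212129)) - s(-5)*n = (152422 - 1*(-212129)) - 9*(-5)²*(-6178) = (152422 + 212129) - 9*25*(-6178) = 364551 - 225*(-6178) = 364551 - 1*(-1390050) = 364551 + 1390050 = 1754601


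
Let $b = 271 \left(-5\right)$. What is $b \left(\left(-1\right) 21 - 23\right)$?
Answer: $59620$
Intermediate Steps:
$b = -1355$
$b \left(\left(-1\right) 21 - 23\right) = - 1355 \left(\left(-1\right) 21 - 23\right) = - 1355 \left(-21 - 23\right) = \left(-1355\right) \left(-44\right) = 59620$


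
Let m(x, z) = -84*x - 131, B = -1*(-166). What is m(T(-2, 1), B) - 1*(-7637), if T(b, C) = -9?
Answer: 8262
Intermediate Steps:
B = 166
m(x, z) = -131 - 84*x
m(T(-2, 1), B) - 1*(-7637) = (-131 - 84*(-9)) - 1*(-7637) = (-131 + 756) + 7637 = 625 + 7637 = 8262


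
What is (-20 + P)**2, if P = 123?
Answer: 10609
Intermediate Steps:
(-20 + P)**2 = (-20 + 123)**2 = 103**2 = 10609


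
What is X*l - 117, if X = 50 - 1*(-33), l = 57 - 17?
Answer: 3203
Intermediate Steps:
l = 40
X = 83 (X = 50 + 33 = 83)
X*l - 117 = 83*40 - 117 = 3320 - 117 = 3203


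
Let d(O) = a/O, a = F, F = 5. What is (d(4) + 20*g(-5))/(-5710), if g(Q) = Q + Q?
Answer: 159/4568 ≈ 0.034807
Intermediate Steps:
a = 5
g(Q) = 2*Q
d(O) = 5/O
(d(4) + 20*g(-5))/(-5710) = (5/4 + 20*(2*(-5)))/(-5710) = (5*(1/4) + 20*(-10))*(-1/5710) = (5/4 - 200)*(-1/5710) = -795/4*(-1/5710) = 159/4568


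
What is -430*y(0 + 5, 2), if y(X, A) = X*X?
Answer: -10750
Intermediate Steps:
y(X, A) = X**2
-430*y(0 + 5, 2) = -430*(0 + 5)**2 = -430*5**2 = -430*25 = -10750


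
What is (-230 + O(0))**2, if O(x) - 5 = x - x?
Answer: 50625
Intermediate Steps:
O(x) = 5 (O(x) = 5 + (x - x) = 5 + 0 = 5)
(-230 + O(0))**2 = (-230 + 5)**2 = (-225)**2 = 50625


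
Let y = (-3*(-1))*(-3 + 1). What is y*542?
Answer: -3252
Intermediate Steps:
y = -6 (y = 3*(-2) = -6)
y*542 = -6*542 = -3252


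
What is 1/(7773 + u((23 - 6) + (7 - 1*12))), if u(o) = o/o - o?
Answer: 1/7762 ≈ 0.00012883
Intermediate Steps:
u(o) = 1 - o
1/(7773 + u((23 - 6) + (7 - 1*12))) = 1/(7773 + (1 - ((23 - 6) + (7 - 1*12)))) = 1/(7773 + (1 - (17 + (7 - 12)))) = 1/(7773 + (1 - (17 - 5))) = 1/(7773 + (1 - 1*12)) = 1/(7773 + (1 - 12)) = 1/(7773 - 11) = 1/7762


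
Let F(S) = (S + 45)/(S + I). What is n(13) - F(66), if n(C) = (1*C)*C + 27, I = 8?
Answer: 389/2 ≈ 194.50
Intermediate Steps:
n(C) = 27 + C² (n(C) = C*C + 27 = C² + 27 = 27 + C²)
F(S) = (45 + S)/(8 + S) (F(S) = (S + 45)/(S + 8) = (45 + S)/(8 + S))
n(13) - F(66) = (27 + 13²) - (45 + 66)/(8 + 66) = (27 + 169) - 111/74 = 196 - 111/74 = 196 - 1*3/2 = 196 - 3/2 = 389/2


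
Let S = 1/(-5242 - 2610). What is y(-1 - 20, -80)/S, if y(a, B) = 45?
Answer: -353340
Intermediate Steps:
S = -1/7852 (S = 1/(-7852) = -1/7852 ≈ -0.00012736)
y(-1 - 20, -80)/S = 45/(-1/7852) = 45*(-7852) = -353340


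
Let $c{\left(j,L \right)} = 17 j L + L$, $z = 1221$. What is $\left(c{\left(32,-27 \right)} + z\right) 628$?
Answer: $-8474232$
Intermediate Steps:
$c{\left(j,L \right)} = L + 17 L j$ ($c{\left(j,L \right)} = 17 L j + L = L + 17 L j$)
$\left(c{\left(32,-27 \right)} + z\right) 628 = \left(- 27 \left(1 + 17 \cdot 32\right) + 1221\right) 628 = \left(- 27 \left(1 + 544\right) + 1221\right) 628 = \left(\left(-27\right) 545 + 1221\right) 628 = \left(-14715 + 1221\right) 628 = \left(-13494\right) 628 = -8474232$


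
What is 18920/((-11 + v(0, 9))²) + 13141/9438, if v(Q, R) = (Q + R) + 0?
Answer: 44654881/9438 ≈ 4731.4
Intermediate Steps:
v(Q, R) = Q + R
18920/((-11 + v(0, 9))²) + 13141/9438 = 18920/((-11 + (0 + 9))²) + 13141/9438 = 18920/((-11 + 9)²) + 13141*(1/9438) = 18920/((-2)²) + 13141/9438 = 18920/4 + 13141/9438 = 18920*(¼) + 13141/9438 = 4730 + 13141/9438 = 44654881/9438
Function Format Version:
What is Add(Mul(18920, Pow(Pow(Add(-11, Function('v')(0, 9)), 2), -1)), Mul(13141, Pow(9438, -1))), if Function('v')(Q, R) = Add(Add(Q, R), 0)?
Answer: Rational(44654881, 9438) ≈ 4731.4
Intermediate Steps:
Function('v')(Q, R) = Add(Q, R)
Add(Mul(18920, Pow(Pow(Add(-11, Function('v')(0, 9)), 2), -1)), Mul(13141, Pow(9438, -1))) = Add(Mul(18920, Pow(Pow(Add(-11, Add(0, 9)), 2), -1)), Mul(13141, Pow(9438, -1))) = Add(Mul(18920, Pow(Pow(Add(-11, 9), 2), -1)), Mul(13141, Rational(1, 9438))) = Add(Mul(18920, Pow(Pow(-2, 2), -1)), Rational(13141, 9438)) = Add(Mul(18920, Pow(4, -1)), Rational(13141, 9438)) = Add(Mul(18920, Rational(1, 4)), Rational(13141, 9438)) = Add(4730, Rational(13141, 9438)) = Rational(44654881, 9438)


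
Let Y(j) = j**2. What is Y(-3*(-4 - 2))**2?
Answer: 104976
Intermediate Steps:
Y(-3*(-4 - 2))**2 = ((-3*(-4 - 2))**2)**2 = ((-3*(-6))**2)**2 = (18**2)**2 = 324**2 = 104976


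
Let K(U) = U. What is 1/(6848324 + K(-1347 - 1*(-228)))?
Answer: 1/6847205 ≈ 1.4605e-7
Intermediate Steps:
1/(6848324 + K(-1347 - 1*(-228))) = 1/(6848324 + (-1347 - 1*(-228))) = 1/(6848324 + (-1347 + 228)) = 1/(6848324 - 1119) = 1/6847205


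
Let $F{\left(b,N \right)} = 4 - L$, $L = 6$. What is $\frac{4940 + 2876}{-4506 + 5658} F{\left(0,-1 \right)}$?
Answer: $- \frac{977}{72} \approx -13.569$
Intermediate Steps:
$F{\left(b,N \right)} = -2$ ($F{\left(b,N \right)} = 4 - 6 = -2$)
$\frac{4940 + 2876}{-4506 + 5658} F{\left(0,-1 \right)} = \frac{4940 + 2876}{-4506 + 5658} \left(-2\right) = \frac{7816}{1152} \left(-2\right) = 7816 \cdot \frac{1}{1152} \left(-2\right) = \frac{977}{144} \left(-2\right) = - \frac{977}{72}$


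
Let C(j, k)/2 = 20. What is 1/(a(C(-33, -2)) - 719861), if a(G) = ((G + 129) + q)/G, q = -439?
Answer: -4/2879471 ≈ -1.3891e-6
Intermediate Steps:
C(j, k) = 40 (C(j, k) = 2*20 = 40)
a(G) = (-310 + G)/G (a(G) = ((G + 129) - 439)/G = ((129 + G) - 439)/G = (-310 + G)/G)
1/(a(C(-33, -2)) - 719861) = 1/((-310 + 40)/40 - 719861) = 1/((1/40)*(-270) - 719861) = 1/(-27/4 - 719861) = 1/(-2879471/4) = -4/2879471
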